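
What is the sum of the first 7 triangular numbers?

84

Σ i(i+1)/2 = (Σi² + Σi) / 2 over i = 1..7.
Σi = 28 and Σi² = 140.
(1·140 + 1·28) / 2 = 168/2 = 84.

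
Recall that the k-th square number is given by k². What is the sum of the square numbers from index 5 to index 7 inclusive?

Σ_{i=5}^{7} i² = 140 − 30 = 110.

110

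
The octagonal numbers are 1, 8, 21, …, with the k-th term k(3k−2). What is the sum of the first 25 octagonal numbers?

Σ i(3i−2) = 3Σi² − 2Σi over i = 1..25.
Σi = 325 and Σi² = 5525.
3·5525 − 2·325 = 15925.

15925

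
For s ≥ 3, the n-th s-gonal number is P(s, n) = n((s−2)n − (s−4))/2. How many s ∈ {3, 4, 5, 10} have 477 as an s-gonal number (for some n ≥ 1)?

1

s = 3: P(3, 30) = 465 and P(3, 31) = 496; 477 is not s-gonal.
s = 4: P(4, 21) = 441 and P(4, 22) = 484; 477 is not s-gonal.
s = 5: P(5, 18) = 477. ✓
s = 10: P(10, 11) = 451 and P(10, 12) = 540; 477 is not s-gonal.
Hits: s ∈ {5} → 1.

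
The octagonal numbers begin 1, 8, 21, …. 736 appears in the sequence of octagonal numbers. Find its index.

Set n(3n−2) = 736, giving 3n² − 2n − 736 = 0.
The discriminant is 4 + 12·736 = 8836, and √8836 = 94.
So n = (2 + 94) / 6 = 96/6 = 16.
Check: 16·(3·16 − 2) = 736. ✓

16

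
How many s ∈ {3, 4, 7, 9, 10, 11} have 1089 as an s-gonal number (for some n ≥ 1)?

s = 3: P(3, 46) = 1081 and P(3, 47) = 1128; 1089 is not s-gonal.
s = 4: P(4, 33) = 1089. ✓
s = 7: P(7, 21) = 1071 and P(7, 22) = 1177; 1089 is not s-gonal.
s = 9: P(9, 18) = 1089. ✓
s = 10: P(10, 16) = 976 and P(10, 17) = 1105; 1089 is not s-gonal.
s = 11: P(11, 15) = 960 and P(11, 16) = 1096; 1089 is not s-gonal.
Hits: s ∈ {4, 9} → 2.

2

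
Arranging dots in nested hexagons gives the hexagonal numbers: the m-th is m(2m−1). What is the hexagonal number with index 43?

3655

The 43rd hexagonal number is n(2n−1) with n = 43.
43·(2·43 − 1) = 43·85 = 3655.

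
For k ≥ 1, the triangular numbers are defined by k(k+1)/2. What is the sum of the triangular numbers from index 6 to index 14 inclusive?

525

Σ i(i+1)/2 = (Σi² + Σi) / 2 over i = 6..14.
Σi = 105 − 15 = 90 and Σi² = 1015 − 55 = 960.
(1·960 + 1·90) / 2 = 1050/2 = 525.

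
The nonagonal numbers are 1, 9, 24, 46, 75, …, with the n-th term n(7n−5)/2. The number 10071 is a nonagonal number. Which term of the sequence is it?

54

Set n(7n−5)/2 = 10071, giving 7n² − 5n − 20142 = 0.
So n = (5 + 751) / 14 = 756/14 = 54.
Check: 54·(7·54 − 5)/2 = 10071. ✓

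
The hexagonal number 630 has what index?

18

Set n(2n−1) = 630, giving 2n² − n − 630 = 0.
The discriminant is 1 + 8·630 = 5041, and √5041 = 71.
So n = (1 + 71) / 4 = 72/4 = 18.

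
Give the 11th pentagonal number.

176

The 11th pentagonal number is n(3n−1)/2 with n = 11.
11·(3·11 − 1)/2 = 11·32/2 = 11·16 = 176.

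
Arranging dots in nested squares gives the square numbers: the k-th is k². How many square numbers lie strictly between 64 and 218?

6

The n-th square number is n².
Smallest index with value > 64: n = 9 (giving 81).
Largest index with value < 218: n = 14 (giving 196).
Indices 9 through 14: 6 terms.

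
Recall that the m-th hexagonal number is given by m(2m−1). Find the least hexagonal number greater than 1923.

2016

Solve n(2n−1) > 1923 for integer n.
The largest n with value ≤ 1923 is 31 (since 1891 ≤ 1923 < 2016), so the first above is n = 32, value 2016.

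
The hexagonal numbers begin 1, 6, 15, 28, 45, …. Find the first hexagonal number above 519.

561

Solve n(2n−1) > 519 for integer n.
The largest n with value ≤ 519 is 16 (since 496 ≤ 519 < 561), so the first above is n = 17, value 561.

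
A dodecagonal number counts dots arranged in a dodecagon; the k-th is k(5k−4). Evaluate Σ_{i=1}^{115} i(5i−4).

2541270

Σ i(5i−4) = 5Σi² − 4Σi over i = 1..115.
Σi = 6670 and Σi² = 513590.
5·513590 − 4·6670 = 2541270.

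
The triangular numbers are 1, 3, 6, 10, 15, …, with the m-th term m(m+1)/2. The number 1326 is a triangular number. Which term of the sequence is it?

51

Set n(n+1)/2 = 1326, giving n² + n − 2652 = 0.
The discriminant is 1 + 8·1326 = 10609, and √10609 = 103.
So n = (-1 + 103) / 2 = 102/2 = 51.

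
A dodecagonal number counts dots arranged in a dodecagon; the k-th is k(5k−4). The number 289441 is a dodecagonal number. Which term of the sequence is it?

241

Set n(5n−4) = 289441, giving 5n² − 4n − 289441 = 0.
So n = (4 + 2406) / 10 = 2410/10 = 241.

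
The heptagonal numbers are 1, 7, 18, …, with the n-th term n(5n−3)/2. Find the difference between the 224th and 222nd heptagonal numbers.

224·(5·224 − 3)/2 = 125104 and 222·(5·222 − 3)/2 = 122877.
Difference: 125104 − 122877 = 2227.

2227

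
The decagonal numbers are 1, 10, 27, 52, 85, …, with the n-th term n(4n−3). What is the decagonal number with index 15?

855

15·(4·15 − 3) = 15·57 = 855.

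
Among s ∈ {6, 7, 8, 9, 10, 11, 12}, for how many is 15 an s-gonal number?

1

s = 6: P(6, 3) = 15. ✓
s = 7: P(7, 2) = 7 and P(7, 3) = 18; 15 is not s-gonal.
s = 8: P(8, 2) = 8 and P(8, 3) = 21; 15 is not s-gonal.
s = 9: P(9, 2) = 9 and P(9, 3) = 24; 15 is not s-gonal.
s = 10: P(10, 2) = 10 and P(10, 3) = 27; 15 is not s-gonal.
s = 11: P(11, 2) = 11 and P(11, 3) = 30; 15 is not s-gonal.
s = 12: P(12, 2) = 12 and P(12, 3) = 33; 15 is not s-gonal.
Hits: s ∈ {6} → 1.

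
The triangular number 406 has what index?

28

Set n(n+1)/2 = 406, giving n² + n − 812 = 0.
The discriminant is 1 + 8·406 = 3249, and √3249 = 57.
So n = (-1 + 57) / 2 = 56/2 = 28.
Check: 28·29/2 = 406. ✓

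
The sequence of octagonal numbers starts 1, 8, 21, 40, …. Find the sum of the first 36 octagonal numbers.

47286

Σ i(3i−2) = 3Σi² − 2Σi over i = 1..36.
Σi = 666 and Σi² = 16206.
3·16206 − 2·666 = 47286.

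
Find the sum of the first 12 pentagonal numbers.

Σ i(3i−1)/2 = (3Σi² − Σi) / 2 over i = 1..12.
Σi = 78 and Σi² = 650.
(3·650 − 1·78) / 2 = 1872/2 = 936.

936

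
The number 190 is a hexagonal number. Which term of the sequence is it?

10

Set n(2n−1) = 190, giving 2n² − n − 190 = 0.
So n = (1 + 39) / 4 = 40/4 = 10.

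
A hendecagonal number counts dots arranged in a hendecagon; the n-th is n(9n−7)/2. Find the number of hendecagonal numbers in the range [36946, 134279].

The n-th hendecagonal number is n(9n−7)/2.
Smallest index with value ≥ 36946: n = 91 (giving 36946).
Largest index with value ≤ 134279: n = 173 (giving 134075).
Indices 91 through 173: 83 terms.

83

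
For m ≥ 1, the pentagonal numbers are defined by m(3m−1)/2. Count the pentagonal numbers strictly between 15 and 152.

The n-th pentagonal number is n(3n−1)/2.
Smallest index with value > 15: n = 4 (giving 22).
Largest index with value < 152: n = 10 (giving 145).
Indices 4 through 10: 7 terms.

7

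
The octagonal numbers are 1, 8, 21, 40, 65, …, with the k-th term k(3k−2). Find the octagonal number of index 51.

7701

The 51st octagonal number is n(3n−2) with n = 51.
51·(3·51 − 2) = 51·151 = 7701.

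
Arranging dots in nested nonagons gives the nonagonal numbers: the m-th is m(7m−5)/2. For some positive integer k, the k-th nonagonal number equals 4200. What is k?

Set n(7n−5)/2 = 4200, giving 7n² − 5n − 8400 = 0.
The discriminant is 25 + 56·4200 = 235225, and √235225 = 485.
So n = (5 + 485) / 14 = 490/14 = 35.
Check: 35·(7·35 − 5)/2 = 4200. ✓

35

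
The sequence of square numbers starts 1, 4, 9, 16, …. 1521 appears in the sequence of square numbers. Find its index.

We need n² = 1521, so n = √1521 = 39.
Check: 39² = 1521. ✓

39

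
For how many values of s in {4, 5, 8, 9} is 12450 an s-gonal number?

s = 4: P(4, 111) = 12321 and P(4, 112) = 12544; 12450 is not s-gonal.
s = 5: P(5, 91) = 12376 and P(5, 92) = 12650; 12450 is not s-gonal.
s = 8: P(8, 64) = 12160 and P(8, 65) = 12545; 12450 is not s-gonal.
s = 9: P(9, 60) = 12450. ✓
Hits: s ∈ {9} → 1.

1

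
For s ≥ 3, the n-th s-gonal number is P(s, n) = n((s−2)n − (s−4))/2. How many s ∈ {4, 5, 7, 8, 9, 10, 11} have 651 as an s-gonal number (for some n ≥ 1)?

2

s = 4: P(4, 25) = 625 and P(4, 26) = 676; 651 is not s-gonal.
s = 5: P(5, 21) = 651. ✓
s = 7: P(7, 16) = 616 and P(7, 17) = 697; 651 is not s-gonal.
s = 8: P(8, 15) = 645 and P(8, 16) = 736; 651 is not s-gonal.
s = 9: P(9, 14) = 651. ✓
s = 10: P(10, 13) = 637 and P(10, 14) = 742; 651 is not s-gonal.
s = 11: P(11, 12) = 606 and P(11, 13) = 715; 651 is not s-gonal.
Hits: s ∈ {5, 9} → 2.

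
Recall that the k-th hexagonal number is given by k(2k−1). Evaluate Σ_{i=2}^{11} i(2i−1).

Σ i(2i−1) = 2Σi² − Σi over i = 2..11.
Σi = 66 − 1 = 65 and Σi² = 506 − 1 = 505.
2·505 − 1·65 = 945.

945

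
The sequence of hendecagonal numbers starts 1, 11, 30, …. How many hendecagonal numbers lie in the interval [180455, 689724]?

191

The n-th hendecagonal number is n(9n−7)/2.
Smallest index with value ≥ 180455: n = 201 (giving 181101).
Largest index with value ≤ 689724: n = 391 (giving 686596).
Indices 201 through 391: 191 terms.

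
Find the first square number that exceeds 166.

169

Solve n² > 166 for integer n.
The largest n with value ≤ 166 is 12 (since 144 ≤ 166 < 169), so the first above is n = 13, value 169.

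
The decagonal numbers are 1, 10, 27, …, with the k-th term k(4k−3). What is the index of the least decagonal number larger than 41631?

Solve n(4n−3) > 41631 for integer n.
The largest n with value ≤ 41631 is 102 (since 41310 ≤ 41631 < 42127), so the first above is n = 103, value 42127.

103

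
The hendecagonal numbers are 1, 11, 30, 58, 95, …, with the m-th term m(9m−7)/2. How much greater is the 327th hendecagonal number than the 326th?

Consecutive hendecagonal numbers differ by 9n − 8: here 9·327 − 8 = 2935.

2935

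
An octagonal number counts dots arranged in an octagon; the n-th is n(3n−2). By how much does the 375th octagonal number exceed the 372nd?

375·(3·375 − 2) = 421125 and 372·(3·372 − 2) = 414408.
Difference: 421125 − 414408 = 6717.

6717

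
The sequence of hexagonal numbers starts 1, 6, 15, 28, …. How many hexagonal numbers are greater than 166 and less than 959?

The n-th hexagonal number is n(2n−1).
Smallest index with value > 166: n = 10 (giving 190).
Largest index with value < 959: n = 22 (giving 946).
Indices 10 through 22: 13 terms.

13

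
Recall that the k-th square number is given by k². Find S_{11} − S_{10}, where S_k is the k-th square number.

21

n² − (n−1)² = 2n − 1, so 11² − 10² = 2·11 − 1 = 21.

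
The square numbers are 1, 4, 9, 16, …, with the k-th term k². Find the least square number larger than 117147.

Solve n² > 117147 for integer n.
The largest n with value ≤ 117147 is 342 (since 116964 ≤ 117147 < 117649), so the first above is n = 343, value 117649.

117649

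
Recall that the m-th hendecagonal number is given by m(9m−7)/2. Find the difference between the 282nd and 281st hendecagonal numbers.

Consecutive hendecagonal numbers differ by 9n − 8: here 9·282 − 8 = 2530.

2530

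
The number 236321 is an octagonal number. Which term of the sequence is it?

281

Set n(3n−2) = 236321, giving 3n² − 2n − 236321 = 0.
So n = (2 + 1684) / 6 = 1686/6 = 281.
Check: 281·(3·281 − 2) = 236321. ✓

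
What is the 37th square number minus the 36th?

73

n² − (n−1)² = 2n − 1, so 37² − 36² = 2·37 − 1 = 73.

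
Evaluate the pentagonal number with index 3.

12

3·(3·3 − 1)/2 = 3·8/2 = 3·4 = 12.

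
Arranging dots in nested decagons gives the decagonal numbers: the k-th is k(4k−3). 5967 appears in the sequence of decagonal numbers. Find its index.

39

Set n(4n−3) = 5967, giving 4n² − 3n − 5967 = 0.
The discriminant is 9 + 16·5967 = 95481, and √95481 = 309.
So n = (3 + 309) / 8 = 312/8 = 39.
Check: 39·(4·39 − 3) = 5967. ✓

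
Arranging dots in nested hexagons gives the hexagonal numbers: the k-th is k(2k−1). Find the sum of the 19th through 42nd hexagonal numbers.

46220

Σ i(2i−1) = 2Σi² − Σi over i = 19..42.
Σi = 903 − 171 = 732 and Σi² = 25585 − 2109 = 23476.
2·23476 − 1·732 = 46220.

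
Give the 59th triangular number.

1770

59·60/2 = 3540/2 = 1770.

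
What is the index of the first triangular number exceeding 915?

43

Solve n(n+1)/2 > 915 for integer n.
The largest n with value ≤ 915 is 42 (since 903 ≤ 915 < 946), so the first above is n = 43, value 946.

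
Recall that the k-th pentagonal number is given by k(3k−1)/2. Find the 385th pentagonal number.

222145

The 385th pentagonal number is n(3n−1)/2 with n = 385.
385·(3·385 − 1)/2 = 385·1154/2 = 385·577 = 222145.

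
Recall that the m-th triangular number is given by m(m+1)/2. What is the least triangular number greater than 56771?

Solve n(n+1)/2 > 56771 for integer n.
The largest n with value ≤ 56771 is 336 (since 56616 ≤ 56771 < 56953), so the first above is n = 337, value 56953.

56953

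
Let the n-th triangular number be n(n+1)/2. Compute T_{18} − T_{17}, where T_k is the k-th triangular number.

Consecutive triangular numbers differ by n: T_{18} − T_{17} = 18.

18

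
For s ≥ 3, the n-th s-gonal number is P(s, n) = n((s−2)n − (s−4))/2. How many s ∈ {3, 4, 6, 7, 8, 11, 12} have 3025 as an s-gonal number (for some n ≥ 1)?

s = 3: P(3, 77) = 3003 and P(3, 78) = 3081; 3025 is not s-gonal.
s = 4: P(4, 55) = 3025. ✓
s = 6: P(6, 39) = 3003 and P(6, 40) = 3160; 3025 is not s-gonal.
s = 7: P(7, 35) = 3010 and P(7, 36) = 3186; 3025 is not s-gonal.
s = 8: P(8, 32) = 3008 and P(8, 33) = 3201; 3025 is not s-gonal.
s = 11: P(11, 26) = 2951 and P(11, 27) = 3186; 3025 is not s-gonal.
s = 12: P(12, 25) = 3025. ✓
Hits: s ∈ {4, 12} → 2.

2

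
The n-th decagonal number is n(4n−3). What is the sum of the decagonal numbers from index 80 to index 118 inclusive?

1537133

Σ i(4i−3) = 4Σi² − 3Σi over i = 80..118.
Σi = 7021 − 3160 = 3861 and Σi² = 554659 − 167480 = 387179.
4·387179 − 3·3861 = 1537133.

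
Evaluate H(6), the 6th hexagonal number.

66

6·(2·6 − 1) = 6·11 = 66.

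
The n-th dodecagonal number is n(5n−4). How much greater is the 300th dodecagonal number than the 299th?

Consecutive dodecagonal numbers differ by 10n − 9: here 10·300 − 9 = 2991.

2991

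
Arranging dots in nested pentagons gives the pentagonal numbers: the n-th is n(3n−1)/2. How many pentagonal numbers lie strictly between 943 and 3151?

20

The n-th pentagonal number is n(3n−1)/2.
Smallest index with value > 943: n = 26 (giving 1001).
Largest index with value < 3151: n = 45 (giving 3015).
Indices 26 through 45: 20 terms.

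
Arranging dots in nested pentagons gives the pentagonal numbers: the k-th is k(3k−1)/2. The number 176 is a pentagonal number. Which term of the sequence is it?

11

Set n(3n−1)/2 = 176, giving 3n² − n − 352 = 0.
The discriminant is 1 + 24·176 = 4225, and √4225 = 65.
So n = (1 + 65) / 6 = 66/6 = 11.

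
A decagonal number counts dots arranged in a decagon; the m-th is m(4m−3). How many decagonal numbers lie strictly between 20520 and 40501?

The n-th decagonal number is n(4n−3).
Smallest index with value > 20520: n = 73 (giving 21097).
Largest index with value < 40501: n = 100 (giving 39700).
Indices 73 through 100: 28 terms.

28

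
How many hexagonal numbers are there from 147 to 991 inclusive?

The n-th hexagonal number is n(2n−1).
Smallest index with value ≥ 147: n = 9 (giving 153).
Largest index with value ≤ 991: n = 22 (giving 946).
Indices 9 through 22: 14 terms.

14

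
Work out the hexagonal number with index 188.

70500

188·(2·188 − 1) = 188·375 = 70500.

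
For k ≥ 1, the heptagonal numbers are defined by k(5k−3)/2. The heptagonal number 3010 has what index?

Set n(5n−3)/2 = 3010, giving 5n² − 3n − 6020 = 0.
The discriminant is 9 + 40·3010 = 120409, and √120409 = 347.
So n = (3 + 347) / 10 = 350/10 = 35.
Check: 35·(5·35 − 3)/2 = 3010. ✓

35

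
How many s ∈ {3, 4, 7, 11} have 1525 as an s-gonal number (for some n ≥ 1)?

s = 3: P(3, 54) = 1485 and P(3, 55) = 1540; 1525 is not s-gonal.
s = 4: P(4, 39) = 1521 and P(4, 40) = 1600; 1525 is not s-gonal.
s = 7: P(7, 25) = 1525. ✓
s = 11: P(11, 18) = 1395 and P(11, 19) = 1558; 1525 is not s-gonal.
Hits: s ∈ {7} → 1.

1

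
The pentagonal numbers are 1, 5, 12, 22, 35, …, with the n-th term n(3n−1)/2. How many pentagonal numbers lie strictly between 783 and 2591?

The n-th pentagonal number is n(3n−1)/2.
Smallest index with value > 783: n = 24 (giving 852).
Largest index with value < 2591: n = 41 (giving 2501).
Indices 24 through 41: 18 terms.

18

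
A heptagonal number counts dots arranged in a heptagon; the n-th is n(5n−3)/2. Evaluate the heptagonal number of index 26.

The 26th heptagonal number is n(5n−3)/2 with n = 26.
26·(5·26 − 3)/2 = 26·127/2 = 1651.

1651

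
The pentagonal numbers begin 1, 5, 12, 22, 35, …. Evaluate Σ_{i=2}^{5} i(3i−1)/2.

Σ i(3i−1)/2 = (3Σi² − Σi) / 2 over i = 2..5.
Σi = 15 − 1 = 14 and Σi² = 55 − 1 = 54.
(3·54 − 1·14) / 2 = 148/2 = 74.

74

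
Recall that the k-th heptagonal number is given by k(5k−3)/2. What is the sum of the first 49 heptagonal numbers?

99225

Σ i(5i−3)/2 = (5Σi² − 3Σi) / 2 over i = 1..49.
Σi = 1225 and Σi² = 40425.
(5·40425 − 3·1225) / 2 = 198450/2 = 99225.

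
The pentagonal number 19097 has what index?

113

Set n(3n−1)/2 = 19097, giving 3n² − n − 38194 = 0.
So n = (1 + 677) / 6 = 678/6 = 113.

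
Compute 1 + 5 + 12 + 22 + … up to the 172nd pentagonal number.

Σ i(3i−1)/2 = (3Σi² − Σi) / 2 over i = 1..172.
Σi = 14878 and Σi² = 1710970.
(3·1710970 − 1·14878) / 2 = 5118032/2 = 2559016.

2559016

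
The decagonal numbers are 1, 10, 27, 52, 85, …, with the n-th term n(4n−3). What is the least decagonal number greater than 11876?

Solve n(4n−3) > 11876 for integer n.
The largest n with value ≤ 11876 is 54 (since 11502 ≤ 11876 < 11935), so the first above is n = 55, value 11935.

11935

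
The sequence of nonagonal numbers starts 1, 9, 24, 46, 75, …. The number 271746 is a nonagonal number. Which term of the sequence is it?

Set n(7n−5)/2 = 271746, giving 7n² − 5n − 543492 = 0.
The discriminant is 25 + 56·271746 = 15217801, and √15217801 = 3901.
So n = (5 + 3901) / 14 = 3906/14 = 279.
Check: 279·(7·279 − 5)/2 = 271746. ✓

279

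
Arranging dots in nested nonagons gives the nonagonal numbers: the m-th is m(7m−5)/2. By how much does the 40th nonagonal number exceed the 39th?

274

Consecutive nonagonal numbers differ by 7n − 6: here 7·40 − 6 = 274.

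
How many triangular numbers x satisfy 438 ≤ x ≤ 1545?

The n-th triangular number is n(n+1)/2.
Smallest index with value ≥ 438: n = 30 (giving 465).
Largest index with value ≤ 1545: n = 55 (giving 1540).
Indices 30 through 55: 26 terms.

26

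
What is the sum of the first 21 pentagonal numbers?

Σ i(3i−1)/2 = (3Σi² − Σi) / 2 over i = 1..21.
Σi = 231 and Σi² = 3311.
(3·3311 − 1·231) / 2 = 9702/2 = 4851.

4851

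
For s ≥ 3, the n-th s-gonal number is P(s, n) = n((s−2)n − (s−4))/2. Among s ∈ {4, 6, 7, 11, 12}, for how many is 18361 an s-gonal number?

2

s = 4: P(4, 135) = 18225 and P(4, 136) = 18496; 18361 is not s-gonal.
s = 6: P(6, 96) = 18336 and P(6, 97) = 18721; 18361 is not s-gonal.
s = 7: P(7, 86) = 18361. ✓
s = 11: P(11, 64) = 18208 and P(11, 65) = 18785; 18361 is not s-gonal.
s = 12: P(12, 61) = 18361. ✓
Hits: s ∈ {7, 12} → 2.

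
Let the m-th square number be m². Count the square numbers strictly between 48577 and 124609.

The n-th square number is n².
Smallest index with value > 48577: n = 221 (giving 48841).
Largest index with value < 124609: n = 352 (giving 123904).
Indices 221 through 352: 132 terms.

132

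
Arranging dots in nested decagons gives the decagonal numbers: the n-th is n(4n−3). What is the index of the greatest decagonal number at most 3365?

29

Solve n(4n−3) ≤ 3365 for integer n.
n = 29 gives 3277 ≤ 3365, while n = 30 gives 3510 > 3365; so the answer is index 29.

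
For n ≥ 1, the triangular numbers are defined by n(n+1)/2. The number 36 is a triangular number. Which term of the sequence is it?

8

Set n(n+1)/2 = 36, giving n² + n − 72 = 0.
The discriminant is 1 + 8·36 = 289, and √289 = 17.
So n = (-1 + 17) / 2 = 16/2 = 8.
Check: 8·9/2 = 36. ✓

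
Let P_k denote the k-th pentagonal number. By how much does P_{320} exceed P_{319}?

Consecutive pentagonal numbers differ by 3n − 2: here 3·320 − 2 = 958.

958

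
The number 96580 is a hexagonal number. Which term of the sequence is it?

Set n(2n−1) = 96580, giving 2n² − n − 96580 = 0.
The discriminant is 1 + 8·96580 = 772641, and √772641 = 879.
So n = (1 + 879) / 4 = 880/4 = 220.

220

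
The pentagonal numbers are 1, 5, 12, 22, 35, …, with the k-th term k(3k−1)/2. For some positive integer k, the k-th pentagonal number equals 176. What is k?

11

Set n(3n−1)/2 = 176, giving 3n² − n − 352 = 0.
So n = (1 + 65) / 6 = 66/6 = 11.
Check: 11·(3·11 − 1)/2 = 176. ✓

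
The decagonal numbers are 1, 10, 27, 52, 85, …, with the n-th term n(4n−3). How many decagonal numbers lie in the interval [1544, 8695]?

27

The n-th decagonal number is n(4n−3).
Smallest index with value ≥ 1544: n = 21 (giving 1701).
Largest index with value ≤ 8695: n = 47 (giving 8695).
Indices 21 through 47: 27 terms.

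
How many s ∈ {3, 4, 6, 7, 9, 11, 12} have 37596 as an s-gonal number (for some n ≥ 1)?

s = 3: P(3, 273) = 37401 and P(3, 274) = 37675; 37596 is not s-gonal.
s = 4: P(4, 193) = 37249 and P(4, 194) = 37636; 37596 is not s-gonal.
s = 6: P(6, 137) = 37401 and P(6, 138) = 37950; 37596 is not s-gonal.
s = 7: P(7, 122) = 37027 and P(7, 123) = 37638; 37596 is not s-gonal.
s = 9: P(9, 104) = 37596. ✓
s = 11: P(11, 91) = 36946 and P(11, 92) = 37766; 37596 is not s-gonal.
s = 12: P(12, 87) = 37497 and P(12, 88) = 38368; 37596 is not s-gonal.
Hits: s ∈ {9} → 1.

1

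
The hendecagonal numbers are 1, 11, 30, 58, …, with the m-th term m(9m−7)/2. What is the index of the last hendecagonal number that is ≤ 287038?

252

Solve n(9n−7)/2 ≤ 287038 for integer n.
n = 252 gives 284886 ≤ 287038, while n = 253 gives 287155 > 287038; so the answer is index 252.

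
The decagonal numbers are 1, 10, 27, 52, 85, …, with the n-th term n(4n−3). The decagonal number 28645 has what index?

Set n(4n−3) = 28645, giving 4n² − 3n − 28645 = 0.
So n = (3 + 677) / 8 = 680/8 = 85.

85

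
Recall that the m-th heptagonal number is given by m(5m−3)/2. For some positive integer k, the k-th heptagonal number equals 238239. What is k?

309

Set n(5n−3)/2 = 238239, giving 5n² − 3n − 476478 = 0.
The discriminant is 9 + 40·238239 = 9529569, and √9529569 = 3087.
So n = (3 + 3087) / 10 = 3090/10 = 309.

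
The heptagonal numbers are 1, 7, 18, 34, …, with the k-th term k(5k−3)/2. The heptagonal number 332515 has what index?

Set n(5n−3)/2 = 332515, giving 5n² − 3n − 665030 = 0.
The discriminant is 9 + 40·332515 = 13300609, and √13300609 = 3647.
So n = (3 + 3647) / 10 = 3650/10 = 365.

365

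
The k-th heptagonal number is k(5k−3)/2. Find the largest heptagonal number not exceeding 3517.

3367

Solve n(5n−3)/2 ≤ 3517 for integer n.
n = 37 gives 3367 ≤ 3517, while n = 38 gives 3553 > 3517; so the answer is 3367.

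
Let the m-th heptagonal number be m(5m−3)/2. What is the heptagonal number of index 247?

152152

247·(5·247 − 3)/2 = 247·1232/2 = 247·616 = 152152.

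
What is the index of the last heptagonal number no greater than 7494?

55

Solve n(5n−3)/2 ≤ 7494 for integer n.
n = 55 gives 7480 ≤ 7494, while n = 56 gives 7756 > 7494; so the answer is index 55.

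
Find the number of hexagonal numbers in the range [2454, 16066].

54

The n-th hexagonal number is n(2n−1).
Smallest index with value ≥ 2454: n = 36 (giving 2556).
Largest index with value ≤ 16066: n = 89 (giving 15753).
Indices 36 through 89: 54 terms.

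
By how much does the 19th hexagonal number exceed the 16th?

19·(2·19 − 1) = 703 and 16·(2·16 − 1) = 496.
Difference: 703 − 496 = 207.

207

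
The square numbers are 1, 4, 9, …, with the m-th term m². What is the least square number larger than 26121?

Solve n² > 26121 for integer n.
The largest n with value ≤ 26121 is 161 (since 25921 ≤ 26121 < 26244), so the first above is n = 162, value 26244.

26244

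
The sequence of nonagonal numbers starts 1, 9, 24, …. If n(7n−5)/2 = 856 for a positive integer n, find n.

Set n(7n−5)/2 = 856, giving 7n² − 5n − 1712 = 0.
The discriminant is 25 + 56·856 = 47961, and √47961 = 219.
So n = (5 + 219) / 14 = 224/14 = 16.

16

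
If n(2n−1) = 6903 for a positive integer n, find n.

59

Set n(2n−1) = 6903, giving 2n² − n − 6903 = 0.
So n = (1 + 235) / 4 = 236/4 = 59.
Check: 59·(2·59 − 1) = 6903. ✓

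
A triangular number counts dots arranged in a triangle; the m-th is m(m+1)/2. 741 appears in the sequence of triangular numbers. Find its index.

38

Set n(n+1)/2 = 741, giving n² + n − 1482 = 0.
The discriminant is 1 + 8·741 = 5929, and √5929 = 77.
So n = (-1 + 77) / 2 = 76/2 = 38.
Check: 38·39/2 = 741. ✓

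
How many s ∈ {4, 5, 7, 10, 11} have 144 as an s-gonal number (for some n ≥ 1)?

s = 4: P(4, 12) = 144. ✓
s = 5: P(5, 9) = 117 and P(5, 10) = 145; 144 is not s-gonal.
s = 7: P(7, 7) = 112 and P(7, 8) = 148; 144 is not s-gonal.
s = 10: P(10, 6) = 126 and P(10, 7) = 175; 144 is not s-gonal.
s = 11: P(11, 6) = 141 and P(11, 7) = 196; 144 is not s-gonal.
Hits: s ∈ {4} → 1.

1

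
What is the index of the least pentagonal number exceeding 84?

Solve n(3n−1)/2 > 84 for integer n.
The largest n with value ≤ 84 is 7 (since 70 ≤ 84 < 92), so the first above is n = 8, value 92.

8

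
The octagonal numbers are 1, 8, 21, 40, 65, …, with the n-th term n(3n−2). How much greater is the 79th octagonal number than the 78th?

Consecutive octagonal numbers differ by 6n − 5: here 6·79 − 5 = 469.

469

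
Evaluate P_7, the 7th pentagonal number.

The 7th pentagonal number is n(3n−1)/2 with n = 7.
7·(3·7 − 1)/2 = 7·20/2 = 7·10 = 70.

70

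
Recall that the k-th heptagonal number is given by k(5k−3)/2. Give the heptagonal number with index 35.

The 35th heptagonal number is n(5n−3)/2 with n = 35.
35·(5·35 − 3)/2 = 35·172/2 = 35·86 = 3010.

3010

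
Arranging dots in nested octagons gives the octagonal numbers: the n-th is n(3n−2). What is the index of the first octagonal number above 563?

Solve n(3n−2) > 563 for integer n.
The largest n with value ≤ 563 is 14 (since 560 ≤ 563 < 645), so the first above is n = 15, value 645.

15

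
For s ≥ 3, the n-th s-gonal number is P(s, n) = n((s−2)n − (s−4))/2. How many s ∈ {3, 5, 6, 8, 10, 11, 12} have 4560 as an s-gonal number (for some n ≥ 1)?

s = 3: P(3, 95) = 4560. ✓
s = 5: P(5, 55) = 4510 and P(5, 56) = 4676; 4560 is not s-gonal.
s = 6: P(6, 48) = 4560. ✓
s = 8: P(8, 39) = 4485 and P(8, 40) = 4720; 4560 is not s-gonal.
s = 10: P(10, 34) = 4522 and P(10, 35) = 4795; 4560 is not s-gonal.
s = 11: P(11, 32) = 4496 and P(11, 33) = 4785; 4560 is not s-gonal.
s = 12: P(12, 30) = 4380 and P(12, 31) = 4681; 4560 is not s-gonal.
Hits: s ∈ {3, 6} → 2.

2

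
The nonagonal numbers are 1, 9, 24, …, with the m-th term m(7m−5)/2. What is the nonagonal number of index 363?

460284

The 363rd nonagonal number is n(7n−5)/2 with n = 363.
363·(7·363 − 5)/2 = 363·2536/2 = 363·1268 = 460284.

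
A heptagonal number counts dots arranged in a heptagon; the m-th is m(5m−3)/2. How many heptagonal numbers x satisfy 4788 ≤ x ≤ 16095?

36

The n-th heptagonal number is n(5n−3)/2.
Smallest index with value ≥ 4788: n = 45 (giving 4995).
Largest index with value ≤ 16095: n = 80 (giving 15880).
Indices 45 through 80: 36 terms.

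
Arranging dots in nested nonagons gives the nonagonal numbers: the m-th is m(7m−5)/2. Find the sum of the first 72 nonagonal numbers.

Σ i(7i−5)/2 = (7Σi² − 5Σi) / 2 over i = 1..72.
Σi = 2628 and Σi² = 127020.
(7·127020 − 5·2628) / 2 = 876000/2 = 438000.

438000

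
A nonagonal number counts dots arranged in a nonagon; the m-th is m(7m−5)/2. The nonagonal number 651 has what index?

14

Set n(7n−5)/2 = 651, giving 7n² − 5n − 1302 = 0.
The discriminant is 25 + 56·651 = 36481, and √36481 = 191.
So n = (5 + 191) / 14 = 196/14 = 14.
Check: 14·(7·14 − 5)/2 = 651. ✓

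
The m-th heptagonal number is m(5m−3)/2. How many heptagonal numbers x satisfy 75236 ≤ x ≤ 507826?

The n-th heptagonal number is n(5n−3)/2.
Smallest index with value ≥ 75236: n = 174 (giving 75429).
Largest index with value ≤ 507826: n = 451 (giving 507826).
Indices 174 through 451: 278 terms.

278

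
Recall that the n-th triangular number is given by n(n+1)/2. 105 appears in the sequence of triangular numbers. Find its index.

Set n(n+1)/2 = 105, giving n² + n − 210 = 0.
The discriminant is 1 + 8·105 = 841, and √841 = 29.
So n = (-1 + 29) / 2 = 28/2 = 14.
Check: 14·15/2 = 105. ✓

14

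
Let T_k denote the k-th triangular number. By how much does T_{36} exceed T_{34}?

71

36·37/2 = 666 and 34·35/2 = 595.
Difference: 666 − 595 = 71.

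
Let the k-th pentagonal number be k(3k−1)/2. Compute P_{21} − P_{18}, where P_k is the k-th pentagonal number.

21·(3·21 − 1)/2 = 651 and 18·(3·18 − 1)/2 = 477.
Difference: 651 − 477 = 174.

174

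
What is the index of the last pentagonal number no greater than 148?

10

Solve n(3n−1)/2 ≤ 148 for integer n.
n = 10 gives 145 ≤ 148, while n = 11 gives 176 > 148; so the answer is index 10.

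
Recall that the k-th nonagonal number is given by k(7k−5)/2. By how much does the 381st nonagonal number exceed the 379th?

381·(7·381 − 5)/2 = 507111 and 379·(7·379 − 5)/2 = 501796.
Difference: 507111 − 501796 = 5315.

5315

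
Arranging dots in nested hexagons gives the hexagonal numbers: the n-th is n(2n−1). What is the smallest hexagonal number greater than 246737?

247456

Solve n(2n−1) > 246737 for integer n.
The largest n with value ≤ 246737 is 351 (since 246051 ≤ 246737 < 247456), so the first above is n = 352, value 247456.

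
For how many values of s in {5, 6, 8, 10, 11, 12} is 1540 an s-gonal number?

s = 5: P(5, 32) = 1520 and P(5, 33) = 1617; 1540 is not s-gonal.
s = 6: P(6, 28) = 1540. ✓
s = 8: P(8, 22) = 1408 and P(8, 23) = 1541; 1540 is not s-gonal.
s = 10: P(10, 20) = 1540. ✓
s = 11: P(11, 18) = 1395 and P(11, 19) = 1558; 1540 is not s-gonal.
s = 12: P(12, 17) = 1377 and P(12, 18) = 1548; 1540 is not s-gonal.
Hits: s ∈ {6, 10} → 2.

2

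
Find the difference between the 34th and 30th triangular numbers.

130

34·35/2 = 595 and 30·31/2 = 465.
Difference: 595 − 465 = 130.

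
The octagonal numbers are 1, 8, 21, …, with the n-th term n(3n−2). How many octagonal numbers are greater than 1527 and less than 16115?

51

The n-th octagonal number is n(3n−2).
Smallest index with value > 1527: n = 23 (giving 1541).
Largest index with value < 16115: n = 73 (giving 15841).
Indices 23 through 73: 51 terms.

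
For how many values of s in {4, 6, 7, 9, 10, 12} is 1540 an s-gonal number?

s = 4: P(4, 39) = 1521 and P(4, 40) = 1600; 1540 is not s-gonal.
s = 6: P(6, 28) = 1540. ✓
s = 7: P(7, 25) = 1525 and P(7, 26) = 1651; 1540 is not s-gonal.
s = 9: P(9, 21) = 1491 and P(9, 22) = 1639; 1540 is not s-gonal.
s = 10: P(10, 20) = 1540. ✓
s = 12: P(12, 17) = 1377 and P(12, 18) = 1548; 1540 is not s-gonal.
Hits: s ∈ {6, 10} → 2.

2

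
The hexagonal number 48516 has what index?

156

Set n(2n−1) = 48516, giving 2n² − n − 48516 = 0.
The discriminant is 1 + 8·48516 = 388129, and √388129 = 623.
So n = (1 + 623) / 4 = 624/4 = 156.
Check: 156·(2·156 − 1) = 48516. ✓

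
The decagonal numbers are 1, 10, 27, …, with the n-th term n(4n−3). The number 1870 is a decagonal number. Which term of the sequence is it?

22

Set n(4n−3) = 1870, giving 4n² − 3n − 1870 = 0.
So n = (3 + 173) / 8 = 176/8 = 22.
Check: 22·(4·22 − 3) = 1870. ✓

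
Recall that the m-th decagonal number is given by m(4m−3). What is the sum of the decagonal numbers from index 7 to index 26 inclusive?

23450

Σ i(4i−3) = 4Σi² − 3Σi over i = 7..26.
Σi = 351 − 21 = 330 and Σi² = 6201 − 91 = 6110.
4·6110 − 3·330 = 23450.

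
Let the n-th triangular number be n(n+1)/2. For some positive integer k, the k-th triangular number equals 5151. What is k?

Set n(n+1)/2 = 5151, giving n² + n − 10302 = 0.
The discriminant is 1 + 8·5151 = 41209, and √41209 = 203.
So n = (-1 + 203) / 2 = 202/2 = 101.
Check: 101·102/2 = 5151. ✓

101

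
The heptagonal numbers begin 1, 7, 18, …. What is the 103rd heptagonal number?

The 103rd heptagonal number is n(5n−3)/2 with n = 103.
103·(5·103 − 3)/2 = 103·512/2 = 103·256 = 26368.

26368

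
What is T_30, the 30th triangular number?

465

The 30th triangular number is n(n+1)/2 with n = 30.
30·31/2 = 930/2 = 465.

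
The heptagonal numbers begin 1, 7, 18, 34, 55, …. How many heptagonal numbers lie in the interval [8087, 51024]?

86

The n-th heptagonal number is n(5n−3)/2.
Smallest index with value ≥ 8087: n = 58 (giving 8323).
Largest index with value ≤ 51024: n = 143 (giving 50908).
Indices 58 through 143: 86 terms.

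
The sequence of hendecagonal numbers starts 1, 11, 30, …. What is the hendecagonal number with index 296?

The 296th hendecagonal number is n(9n−7)/2 with n = 296.
296·(9·296 − 7)/2 = 296·2657/2 = 393236.

393236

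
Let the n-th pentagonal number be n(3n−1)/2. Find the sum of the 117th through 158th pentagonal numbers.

1197462

Σ i(3i−1)/2 = (3Σi² − Σi) / 2 over i = 117..158.
Σi = 12561 − 6786 = 5775 and Σi² = 1327279 − 527046 = 800233.
(3·800233 − 1·5775) / 2 = 2394924/2 = 1197462.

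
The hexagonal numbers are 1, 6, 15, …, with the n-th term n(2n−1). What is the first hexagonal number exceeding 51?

66

Solve n(2n−1) > 51 for integer n.
The largest n with value ≤ 51 is 5 (since 45 ≤ 51 < 66), so the first above is n = 6, value 66.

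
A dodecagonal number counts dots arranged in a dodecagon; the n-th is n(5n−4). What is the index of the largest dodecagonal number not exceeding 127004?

159

Solve n(5n−4) ≤ 127004 for integer n.
n = 159 gives 125769 ≤ 127004, while n = 160 gives 127360 > 127004; so the answer is index 159.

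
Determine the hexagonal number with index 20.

The 20th hexagonal number is n(2n−1) with n = 20.
20·(2·20 − 1) = 20·39 = 780.

780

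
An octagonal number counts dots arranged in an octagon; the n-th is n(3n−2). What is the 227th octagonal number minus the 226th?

1357

Consecutive octagonal numbers differ by 6n − 5: here 6·227 − 5 = 1357.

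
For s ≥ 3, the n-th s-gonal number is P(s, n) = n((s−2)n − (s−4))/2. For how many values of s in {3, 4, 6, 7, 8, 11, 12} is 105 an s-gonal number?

s = 3: P(3, 14) = 105. ✓
s = 4: P(4, 10) = 100 and P(4, 11) = 121; 105 is not s-gonal.
s = 6: P(6, 7) = 91 and P(6, 8) = 120; 105 is not s-gonal.
s = 7: P(7, 6) = 81 and P(7, 7) = 112; 105 is not s-gonal.
s = 8: P(8, 6) = 96 and P(8, 7) = 133; 105 is not s-gonal.
s = 11: P(11, 5) = 95 and P(11, 6) = 141; 105 is not s-gonal.
s = 12: P(12, 5) = 105. ✓
Hits: s ∈ {3, 12} → 2.

2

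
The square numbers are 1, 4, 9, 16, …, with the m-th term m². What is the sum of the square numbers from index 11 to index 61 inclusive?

Σ_{i=11}^{61} i² = 77531 − 385 = 77146.

77146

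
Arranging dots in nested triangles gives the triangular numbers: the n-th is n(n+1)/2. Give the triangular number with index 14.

105

14·15/2 = 210/2 = 105.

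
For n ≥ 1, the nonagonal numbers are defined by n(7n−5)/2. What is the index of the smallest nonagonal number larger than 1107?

Solve n(7n−5)/2 > 1107 for integer n.
The largest n with value ≤ 1107 is 18 (since 1089 ≤ 1107 < 1216), so the first above is n = 19, value 1216.

19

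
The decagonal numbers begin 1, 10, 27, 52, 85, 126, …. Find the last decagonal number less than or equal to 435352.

Solve n(4n−3) ≤ 435352 for integer n.
n = 330 gives 434610 ≤ 435352, while n = 331 gives 437251 > 435352; so the answer is 434610.

434610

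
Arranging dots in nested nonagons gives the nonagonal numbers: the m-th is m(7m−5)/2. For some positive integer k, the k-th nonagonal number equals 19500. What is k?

Set n(7n−5)/2 = 19500, giving 7n² − 5n − 39000 = 0.
So n = (5 + 1045) / 14 = 1050/14 = 75.

75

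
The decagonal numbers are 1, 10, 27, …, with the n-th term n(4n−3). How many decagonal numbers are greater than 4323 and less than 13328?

The n-th decagonal number is n(4n−3).
Smallest index with value > 4323: n = 34 (giving 4522).
Largest index with value < 13328: n = 58 (giving 13282).
Indices 34 through 58: 25 terms.

25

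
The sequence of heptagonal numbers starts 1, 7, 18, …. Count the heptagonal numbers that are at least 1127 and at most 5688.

27

The n-th heptagonal number is n(5n−3)/2.
Smallest index with value ≥ 1127: n = 22 (giving 1177).
Largest index with value ≤ 5688: n = 48 (giving 5688).
Indices 22 through 48: 27 terms.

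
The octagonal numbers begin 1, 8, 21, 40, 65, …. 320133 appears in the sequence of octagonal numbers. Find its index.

Set n(3n−2) = 320133, giving 3n² − 2n − 320133 = 0.
The discriminant is 4 + 12·320133 = 3841600, and √3841600 = 1960.
So n = (2 + 1960) / 6 = 1962/6 = 327.

327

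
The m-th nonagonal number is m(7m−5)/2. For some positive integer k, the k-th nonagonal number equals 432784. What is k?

Set n(7n−5)/2 = 432784, giving 7n² − 5n − 865568 = 0.
The discriminant is 25 + 56·432784 = 24235929, and √24235929 = 4923.
So n = (5 + 4923) / 14 = 4928/14 = 352.
Check: 352·(7·352 − 5)/2 = 432784. ✓

352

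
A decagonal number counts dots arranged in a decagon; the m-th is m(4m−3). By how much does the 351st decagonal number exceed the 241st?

351·(4·351 − 3) = 491751 and 241·(4·241 − 3) = 231601.
Difference: 491751 − 231601 = 260150.

260150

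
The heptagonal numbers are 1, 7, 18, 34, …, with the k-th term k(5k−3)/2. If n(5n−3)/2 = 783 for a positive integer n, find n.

Set n(5n−3)/2 = 783, giving 5n² − 3n − 1566 = 0.
The discriminant is 9 + 40·783 = 31329, and √31329 = 177.
So n = (3 + 177) / 10 = 180/10 = 18.
Check: 18·(5·18 − 3)/2 = 783. ✓

18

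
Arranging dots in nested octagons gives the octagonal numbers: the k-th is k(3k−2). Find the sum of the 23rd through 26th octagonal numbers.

Σ i(3i−2) = 3Σi² − 2Σi over i = 23..26.
Σi = 351 − 253 = 98 and Σi² = 6201 − 3795 = 2406.
3·2406 − 2·98 = 7022.

7022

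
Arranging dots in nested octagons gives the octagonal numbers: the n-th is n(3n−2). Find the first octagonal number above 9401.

9633

Solve n(3n−2) > 9401 for integer n.
The largest n with value ≤ 9401 is 56 (since 9296 ≤ 9401 < 9633), so the first above is n = 57, value 9633.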